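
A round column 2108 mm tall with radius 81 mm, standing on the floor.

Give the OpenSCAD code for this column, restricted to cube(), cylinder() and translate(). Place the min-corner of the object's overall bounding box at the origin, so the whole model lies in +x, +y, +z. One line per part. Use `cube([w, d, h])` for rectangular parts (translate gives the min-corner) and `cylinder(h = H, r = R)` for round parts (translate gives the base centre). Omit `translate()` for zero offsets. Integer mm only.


translate([81, 81, 0]) cylinder(h = 2108, r = 81);


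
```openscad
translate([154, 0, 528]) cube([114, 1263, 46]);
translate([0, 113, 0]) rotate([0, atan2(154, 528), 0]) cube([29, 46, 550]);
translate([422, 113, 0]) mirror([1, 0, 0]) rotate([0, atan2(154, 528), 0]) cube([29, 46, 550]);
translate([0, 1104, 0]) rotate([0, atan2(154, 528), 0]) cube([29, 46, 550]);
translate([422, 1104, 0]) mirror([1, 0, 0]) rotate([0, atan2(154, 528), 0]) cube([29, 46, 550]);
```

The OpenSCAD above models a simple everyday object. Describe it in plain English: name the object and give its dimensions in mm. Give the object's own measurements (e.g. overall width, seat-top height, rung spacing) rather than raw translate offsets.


A sawhorse. A 114×1263×46 mm beam (x, y, z) sits on two A-frame leg pairs. Each pair is two raked legs of 29×46 mm section (46 mm along y) splaying symmetrically in x. Each leg rises 528 mm vertically over 154 mm of horizontal reach and is 550 mm long along its own axis. Every leg's outer bottom edge rests on the floor and its outer top edge meets a bottom edge of the beam — the left legs (tilting toward +x) meet the beam's −x bottom edge, the right legs (their mirror images, tilting toward −x) meet its +x bottom edge — so the leg tops tuck under the beam, the beam's underside is 528 mm above the floor, and the feet are 422 mm apart outside-to-outside with the beam centred between them. The two leg pairs are set in 113 mm from either end of the beam.


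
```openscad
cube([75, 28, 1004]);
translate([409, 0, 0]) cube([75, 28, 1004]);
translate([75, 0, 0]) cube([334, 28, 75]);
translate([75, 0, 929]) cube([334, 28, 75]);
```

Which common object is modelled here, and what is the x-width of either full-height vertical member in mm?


A picture frame. The border width is 75 mm.

Four thin pieces enclosing a rectangular opening — a picture frame. The two full-height stiles are 1004 mm tall; the top rail sits at z = 929 and is 75 mm tall, so the border above the opening is 1004 − 929 = 75 mm, matching the stile x-width.


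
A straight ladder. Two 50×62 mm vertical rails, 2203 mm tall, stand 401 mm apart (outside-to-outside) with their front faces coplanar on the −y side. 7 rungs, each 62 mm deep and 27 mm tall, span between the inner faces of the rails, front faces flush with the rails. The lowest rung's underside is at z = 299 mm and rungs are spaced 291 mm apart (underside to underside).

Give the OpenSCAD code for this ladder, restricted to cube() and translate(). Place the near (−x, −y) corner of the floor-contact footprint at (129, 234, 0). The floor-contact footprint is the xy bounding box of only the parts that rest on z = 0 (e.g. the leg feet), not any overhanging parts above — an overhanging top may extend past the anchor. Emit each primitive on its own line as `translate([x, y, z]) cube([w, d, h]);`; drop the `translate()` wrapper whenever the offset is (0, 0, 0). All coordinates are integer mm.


// rung span = 401 - 2*50 = 301
// rung[k] z = 299 + k*291
translate([129, 234, 0]) cube([50, 62, 2203]);
translate([480, 234, 0]) cube([50, 62, 2203]);
translate([179, 234, 299]) cube([301, 62, 27]);
translate([179, 234, 590]) cube([301, 62, 27]);
translate([179, 234, 881]) cube([301, 62, 27]);
translate([179, 234, 1172]) cube([301, 62, 27]);
translate([179, 234, 1463]) cube([301, 62, 27]);
translate([179, 234, 1754]) cube([301, 62, 27]);
translate([179, 234, 2045]) cube([301, 62, 27]);


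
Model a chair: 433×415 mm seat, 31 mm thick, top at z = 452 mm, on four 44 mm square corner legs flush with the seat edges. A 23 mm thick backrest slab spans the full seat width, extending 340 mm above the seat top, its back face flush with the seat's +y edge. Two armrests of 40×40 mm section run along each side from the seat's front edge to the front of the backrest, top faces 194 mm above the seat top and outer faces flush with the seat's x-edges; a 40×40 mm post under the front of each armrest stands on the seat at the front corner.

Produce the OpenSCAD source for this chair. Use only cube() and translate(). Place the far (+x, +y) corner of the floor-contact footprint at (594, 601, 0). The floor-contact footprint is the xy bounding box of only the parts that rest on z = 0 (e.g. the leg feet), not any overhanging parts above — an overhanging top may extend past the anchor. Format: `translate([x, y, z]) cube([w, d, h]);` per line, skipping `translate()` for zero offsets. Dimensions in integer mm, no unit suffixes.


translate([161, 186, 421]) cube([433, 415, 31]);
translate([161, 186, 0]) cube([44, 44, 421]);
translate([550, 186, 0]) cube([44, 44, 421]);
translate([161, 557, 0]) cube([44, 44, 421]);
translate([550, 557, 0]) cube([44, 44, 421]);
translate([161, 578, 452]) cube([433, 23, 340]);
translate([161, 186, 606]) cube([40, 392, 40]);
translate([554, 186, 606]) cube([40, 392, 40]);
translate([161, 186, 452]) cube([40, 40, 154]);
translate([554, 186, 452]) cube([40, 40, 154]);


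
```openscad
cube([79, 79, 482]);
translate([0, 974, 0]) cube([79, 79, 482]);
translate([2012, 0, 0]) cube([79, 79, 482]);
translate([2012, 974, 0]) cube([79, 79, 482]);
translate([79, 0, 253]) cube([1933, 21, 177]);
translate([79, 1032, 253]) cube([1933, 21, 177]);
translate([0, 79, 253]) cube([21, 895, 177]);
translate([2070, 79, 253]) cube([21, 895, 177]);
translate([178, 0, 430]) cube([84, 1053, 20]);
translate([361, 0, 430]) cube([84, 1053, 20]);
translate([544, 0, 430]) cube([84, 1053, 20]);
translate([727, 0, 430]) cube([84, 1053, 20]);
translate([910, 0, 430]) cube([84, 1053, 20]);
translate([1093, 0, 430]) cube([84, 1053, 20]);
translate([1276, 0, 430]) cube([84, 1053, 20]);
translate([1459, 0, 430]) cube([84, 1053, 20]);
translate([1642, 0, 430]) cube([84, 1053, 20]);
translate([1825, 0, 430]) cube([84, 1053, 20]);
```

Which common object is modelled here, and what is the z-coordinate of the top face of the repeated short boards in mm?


A bed frame. The slat-top height is 450 mm.

Four posts, four rails, and a row of slats — a bed frame. Slats sit on the rails at z = 253 + 177 = 430; with slat thickness 20, the top is 450 mm.


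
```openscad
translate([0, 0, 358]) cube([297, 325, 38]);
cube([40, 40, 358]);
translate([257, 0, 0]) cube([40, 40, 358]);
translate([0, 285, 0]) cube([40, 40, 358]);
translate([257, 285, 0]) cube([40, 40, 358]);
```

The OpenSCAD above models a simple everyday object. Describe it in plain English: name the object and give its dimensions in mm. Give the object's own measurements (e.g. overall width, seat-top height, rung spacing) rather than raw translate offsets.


A four-legged stool. The seat is a 297×325×38 mm slab whose top surface is at z = 396 mm; four square legs, each 40×40 mm in cross-section, run from the floor (z = 0) to the underside of the seat, each flush with a corner of the seat.


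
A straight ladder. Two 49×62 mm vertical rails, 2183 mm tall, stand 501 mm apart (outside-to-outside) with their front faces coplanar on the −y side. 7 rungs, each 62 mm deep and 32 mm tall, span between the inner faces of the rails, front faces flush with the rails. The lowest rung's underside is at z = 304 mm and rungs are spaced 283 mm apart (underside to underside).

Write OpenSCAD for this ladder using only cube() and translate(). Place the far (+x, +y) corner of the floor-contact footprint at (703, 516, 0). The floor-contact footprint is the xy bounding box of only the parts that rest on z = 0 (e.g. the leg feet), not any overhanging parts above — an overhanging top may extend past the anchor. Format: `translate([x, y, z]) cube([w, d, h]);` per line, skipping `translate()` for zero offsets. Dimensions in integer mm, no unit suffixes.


translate([202, 454, 0]) cube([49, 62, 2183]);
translate([654, 454, 0]) cube([49, 62, 2183]);
translate([251, 454, 304]) cube([403, 62, 32]);
translate([251, 454, 587]) cube([403, 62, 32]);
translate([251, 454, 870]) cube([403, 62, 32]);
translate([251, 454, 1153]) cube([403, 62, 32]);
translate([251, 454, 1436]) cube([403, 62, 32]);
translate([251, 454, 1719]) cube([403, 62, 32]);
translate([251, 454, 2002]) cube([403, 62, 32]);


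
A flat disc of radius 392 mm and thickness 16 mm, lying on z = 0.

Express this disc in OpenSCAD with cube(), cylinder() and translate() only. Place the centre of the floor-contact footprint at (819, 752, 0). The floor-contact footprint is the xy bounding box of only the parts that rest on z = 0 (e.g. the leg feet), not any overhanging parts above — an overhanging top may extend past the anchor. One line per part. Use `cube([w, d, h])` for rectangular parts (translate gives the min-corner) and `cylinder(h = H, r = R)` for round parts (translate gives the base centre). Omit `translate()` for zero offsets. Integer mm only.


translate([819, 752, 0]) cylinder(h = 16, r = 392);


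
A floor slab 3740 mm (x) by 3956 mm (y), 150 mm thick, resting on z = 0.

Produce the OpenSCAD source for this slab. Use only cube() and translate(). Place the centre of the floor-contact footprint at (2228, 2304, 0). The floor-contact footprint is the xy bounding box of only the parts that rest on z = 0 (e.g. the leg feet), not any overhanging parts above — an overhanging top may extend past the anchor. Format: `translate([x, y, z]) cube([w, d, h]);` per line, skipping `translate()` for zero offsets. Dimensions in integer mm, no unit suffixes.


translate([358, 326, 0]) cube([3740, 3956, 150]);


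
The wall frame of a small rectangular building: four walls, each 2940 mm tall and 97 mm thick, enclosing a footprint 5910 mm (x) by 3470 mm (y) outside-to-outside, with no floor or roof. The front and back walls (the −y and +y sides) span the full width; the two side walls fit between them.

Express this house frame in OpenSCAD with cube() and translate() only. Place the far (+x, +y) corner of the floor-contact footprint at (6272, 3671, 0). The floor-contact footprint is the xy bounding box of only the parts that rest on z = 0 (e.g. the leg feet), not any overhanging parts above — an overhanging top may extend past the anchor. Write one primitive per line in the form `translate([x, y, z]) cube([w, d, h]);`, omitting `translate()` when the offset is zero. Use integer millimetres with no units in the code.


translate([362, 201, 0]) cube([5910, 97, 2940]);
translate([362, 3574, 0]) cube([5910, 97, 2940]);
translate([362, 298, 0]) cube([97, 3276, 2940]);
translate([6175, 298, 0]) cube([97, 3276, 2940]);


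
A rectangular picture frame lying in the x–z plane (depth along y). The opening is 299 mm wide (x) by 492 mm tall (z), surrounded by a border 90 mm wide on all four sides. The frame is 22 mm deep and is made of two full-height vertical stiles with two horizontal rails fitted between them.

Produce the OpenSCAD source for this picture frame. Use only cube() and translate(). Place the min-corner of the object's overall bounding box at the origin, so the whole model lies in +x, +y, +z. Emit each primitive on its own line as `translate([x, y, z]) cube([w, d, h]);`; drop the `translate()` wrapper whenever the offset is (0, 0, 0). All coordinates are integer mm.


cube([90, 22, 672]);
translate([389, 0, 0]) cube([90, 22, 672]);
translate([90, 0, 0]) cube([299, 22, 90]);
translate([90, 0, 582]) cube([299, 22, 90]);


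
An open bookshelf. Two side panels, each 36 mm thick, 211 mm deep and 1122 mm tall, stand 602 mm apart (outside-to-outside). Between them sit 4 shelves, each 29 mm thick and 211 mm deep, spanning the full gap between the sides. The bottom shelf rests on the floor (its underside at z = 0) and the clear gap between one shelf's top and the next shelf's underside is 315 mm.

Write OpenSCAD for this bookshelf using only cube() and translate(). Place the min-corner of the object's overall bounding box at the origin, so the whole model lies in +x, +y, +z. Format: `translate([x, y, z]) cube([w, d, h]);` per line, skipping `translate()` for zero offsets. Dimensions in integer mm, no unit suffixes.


cube([36, 211, 1122]);
translate([566, 0, 0]) cube([36, 211, 1122]);
translate([36, 0, 0]) cube([530, 211, 29]);
translate([36, 0, 344]) cube([530, 211, 29]);
translate([36, 0, 688]) cube([530, 211, 29]);
translate([36, 0, 1032]) cube([530, 211, 29]);


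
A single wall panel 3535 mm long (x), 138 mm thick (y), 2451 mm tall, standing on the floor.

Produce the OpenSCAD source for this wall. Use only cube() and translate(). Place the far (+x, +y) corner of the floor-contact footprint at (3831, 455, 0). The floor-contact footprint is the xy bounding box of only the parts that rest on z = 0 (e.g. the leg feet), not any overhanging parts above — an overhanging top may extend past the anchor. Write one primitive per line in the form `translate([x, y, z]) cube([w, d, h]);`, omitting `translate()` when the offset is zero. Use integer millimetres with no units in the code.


translate([296, 317, 0]) cube([3535, 138, 2451]);


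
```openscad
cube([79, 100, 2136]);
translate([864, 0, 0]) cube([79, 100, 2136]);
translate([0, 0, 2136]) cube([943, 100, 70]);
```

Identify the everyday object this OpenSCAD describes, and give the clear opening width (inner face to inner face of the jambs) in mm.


A door frame. The clear opening width is 785 mm.

Two 2136 mm tall posts with a header on top — a door frame. The left jamb is 79 mm wide at x = 0; the right jamb starts at x = 864. The clear opening is 864 − 79 = 785 mm.


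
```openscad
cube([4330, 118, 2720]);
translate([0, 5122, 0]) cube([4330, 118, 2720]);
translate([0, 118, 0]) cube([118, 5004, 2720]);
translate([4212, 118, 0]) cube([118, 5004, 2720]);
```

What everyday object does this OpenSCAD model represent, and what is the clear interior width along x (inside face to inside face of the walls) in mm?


A house (or room) frame. The interior width is 4094 mm.

Four 2720 mm walls enclosing a rectangle with no floor or roof — a room or house frame. Outside width is 4330 mm and wall thickness is 118 mm, so the interior width is 4330 − 2 × 118 = 4094 mm.


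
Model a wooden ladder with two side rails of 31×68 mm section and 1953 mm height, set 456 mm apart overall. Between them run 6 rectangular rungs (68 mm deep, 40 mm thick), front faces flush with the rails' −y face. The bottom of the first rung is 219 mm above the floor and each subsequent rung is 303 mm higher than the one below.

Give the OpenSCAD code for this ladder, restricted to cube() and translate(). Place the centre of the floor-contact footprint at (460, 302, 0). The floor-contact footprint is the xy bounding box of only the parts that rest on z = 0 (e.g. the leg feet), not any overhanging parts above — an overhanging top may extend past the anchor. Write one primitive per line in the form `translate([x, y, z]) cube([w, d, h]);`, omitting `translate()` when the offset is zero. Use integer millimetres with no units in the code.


// rung span = 456 - 2*31 = 394
// rung[k] z = 219 + k*303
translate([232, 268, 0]) cube([31, 68, 1953]);
translate([657, 268, 0]) cube([31, 68, 1953]);
translate([263, 268, 219]) cube([394, 68, 40]);
translate([263, 268, 522]) cube([394, 68, 40]);
translate([263, 268, 825]) cube([394, 68, 40]);
translate([263, 268, 1128]) cube([394, 68, 40]);
translate([263, 268, 1431]) cube([394, 68, 40]);
translate([263, 268, 1734]) cube([394, 68, 40]);


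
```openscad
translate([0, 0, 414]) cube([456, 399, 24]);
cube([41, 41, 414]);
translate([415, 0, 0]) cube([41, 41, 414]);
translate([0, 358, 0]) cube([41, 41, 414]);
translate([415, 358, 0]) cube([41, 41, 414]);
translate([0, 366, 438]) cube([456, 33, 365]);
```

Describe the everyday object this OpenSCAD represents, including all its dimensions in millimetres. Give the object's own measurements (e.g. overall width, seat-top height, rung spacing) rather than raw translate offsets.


A chair. The seat is a 456×399×24 mm slab with its top at z = 438 mm, on four 41×41 mm corner legs (flush with the seat edges, standing on z = 0). A flat backrest 33 mm thick, 365 mm tall, spans the full seat width and rises from the seat top along its +y edge, rear face flush with the rear of the seat.


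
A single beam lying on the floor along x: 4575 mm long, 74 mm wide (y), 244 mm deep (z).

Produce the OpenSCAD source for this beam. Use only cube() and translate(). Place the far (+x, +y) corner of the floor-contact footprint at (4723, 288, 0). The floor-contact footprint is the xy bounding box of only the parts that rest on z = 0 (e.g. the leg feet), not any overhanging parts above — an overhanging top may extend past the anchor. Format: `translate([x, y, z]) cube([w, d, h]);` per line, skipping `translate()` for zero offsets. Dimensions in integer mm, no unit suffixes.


translate([148, 214, 0]) cube([4575, 74, 244]);


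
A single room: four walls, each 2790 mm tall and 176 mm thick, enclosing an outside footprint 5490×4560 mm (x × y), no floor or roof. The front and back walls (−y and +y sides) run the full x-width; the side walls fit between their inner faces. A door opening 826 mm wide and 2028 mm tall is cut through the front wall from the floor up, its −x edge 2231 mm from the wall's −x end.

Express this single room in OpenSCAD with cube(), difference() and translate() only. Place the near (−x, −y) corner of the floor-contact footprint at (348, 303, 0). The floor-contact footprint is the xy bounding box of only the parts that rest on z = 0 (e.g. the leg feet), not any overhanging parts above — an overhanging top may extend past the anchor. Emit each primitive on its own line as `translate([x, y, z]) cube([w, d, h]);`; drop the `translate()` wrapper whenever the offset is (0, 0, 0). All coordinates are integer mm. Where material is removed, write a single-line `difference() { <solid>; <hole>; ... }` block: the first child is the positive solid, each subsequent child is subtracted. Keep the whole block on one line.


difference() { translate([348, 303, 0]) cube([5490, 176, 2790]); translate([2579, 303, 0]) cube([826, 176, 2028]); }
translate([348, 4687, 0]) cube([5490, 176, 2790]);
translate([348, 479, 0]) cube([176, 4208, 2790]);
translate([5662, 479, 0]) cube([176, 4208, 2790]);


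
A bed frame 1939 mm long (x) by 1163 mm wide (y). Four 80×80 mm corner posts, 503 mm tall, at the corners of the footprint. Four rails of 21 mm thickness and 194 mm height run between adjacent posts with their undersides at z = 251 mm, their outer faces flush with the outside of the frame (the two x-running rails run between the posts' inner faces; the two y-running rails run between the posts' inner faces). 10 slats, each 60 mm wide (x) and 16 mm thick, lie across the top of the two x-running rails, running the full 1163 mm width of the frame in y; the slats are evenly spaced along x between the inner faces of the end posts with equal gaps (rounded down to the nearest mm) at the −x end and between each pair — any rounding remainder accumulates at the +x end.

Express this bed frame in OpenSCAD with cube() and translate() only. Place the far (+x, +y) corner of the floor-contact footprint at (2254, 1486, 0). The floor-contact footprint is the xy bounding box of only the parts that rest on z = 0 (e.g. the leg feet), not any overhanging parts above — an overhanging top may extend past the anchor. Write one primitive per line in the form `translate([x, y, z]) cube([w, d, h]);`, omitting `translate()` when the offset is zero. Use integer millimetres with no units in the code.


translate([315, 323, 0]) cube([80, 80, 503]);
translate([315, 1406, 0]) cube([80, 80, 503]);
translate([2174, 323, 0]) cube([80, 80, 503]);
translate([2174, 1406, 0]) cube([80, 80, 503]);
translate([395, 323, 251]) cube([1779, 21, 194]);
translate([395, 1465, 251]) cube([1779, 21, 194]);
translate([315, 403, 251]) cube([21, 1003, 194]);
translate([2233, 403, 251]) cube([21, 1003, 194]);
translate([502, 323, 445]) cube([60, 1163, 16]);
translate([669, 323, 445]) cube([60, 1163, 16]);
translate([836, 323, 445]) cube([60, 1163, 16]);
translate([1003, 323, 445]) cube([60, 1163, 16]);
translate([1170, 323, 445]) cube([60, 1163, 16]);
translate([1337, 323, 445]) cube([60, 1163, 16]);
translate([1504, 323, 445]) cube([60, 1163, 16]);
translate([1671, 323, 445]) cube([60, 1163, 16]);
translate([1838, 323, 445]) cube([60, 1163, 16]);
translate([2005, 323, 445]) cube([60, 1163, 16]);


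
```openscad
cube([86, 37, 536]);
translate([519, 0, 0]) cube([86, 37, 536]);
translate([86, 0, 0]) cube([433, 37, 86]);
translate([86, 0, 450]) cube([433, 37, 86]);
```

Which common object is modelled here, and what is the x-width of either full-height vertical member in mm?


A picture frame. The border width is 86 mm.

Four thin pieces enclosing a rectangular opening — a picture frame. The two full-height stiles are 536 mm tall; the top rail sits at z = 450 and is 86 mm tall, so the border above the opening is 536 − 450 = 86 mm, matching the stile x-width.


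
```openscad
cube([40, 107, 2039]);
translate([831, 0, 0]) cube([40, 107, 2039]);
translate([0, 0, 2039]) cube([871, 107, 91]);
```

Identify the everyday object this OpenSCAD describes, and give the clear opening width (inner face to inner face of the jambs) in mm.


A door frame. The clear opening width is 791 mm.

Two 2039 mm tall posts with a header on top — a door frame. The left jamb is 40 mm wide at x = 0; the right jamb starts at x = 831. The clear opening is 831 − 40 = 791 mm.


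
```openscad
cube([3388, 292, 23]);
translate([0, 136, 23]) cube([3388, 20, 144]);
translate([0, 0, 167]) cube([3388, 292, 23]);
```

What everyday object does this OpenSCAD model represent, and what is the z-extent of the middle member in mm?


An I-beam. The web height is 144 mm.

Two wide flanges with a thin centred web — an I-beam. Overall 190 mm minus two 23 mm flanges gives a web of 190 − 2·23 = 144 mm.


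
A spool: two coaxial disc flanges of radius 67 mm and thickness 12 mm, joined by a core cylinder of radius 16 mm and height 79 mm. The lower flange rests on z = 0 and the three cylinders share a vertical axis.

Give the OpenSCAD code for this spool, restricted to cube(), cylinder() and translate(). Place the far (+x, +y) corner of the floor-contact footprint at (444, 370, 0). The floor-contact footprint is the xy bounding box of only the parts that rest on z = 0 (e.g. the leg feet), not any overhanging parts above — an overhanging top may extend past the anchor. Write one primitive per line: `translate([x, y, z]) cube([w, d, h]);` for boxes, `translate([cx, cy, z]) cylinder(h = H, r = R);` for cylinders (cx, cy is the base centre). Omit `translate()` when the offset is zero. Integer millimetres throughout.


translate([377, 303, 0]) cylinder(h = 12, r = 67);
translate([377, 303, 12]) cylinder(h = 79, r = 16);
translate([377, 303, 91]) cylinder(h = 12, r = 67);


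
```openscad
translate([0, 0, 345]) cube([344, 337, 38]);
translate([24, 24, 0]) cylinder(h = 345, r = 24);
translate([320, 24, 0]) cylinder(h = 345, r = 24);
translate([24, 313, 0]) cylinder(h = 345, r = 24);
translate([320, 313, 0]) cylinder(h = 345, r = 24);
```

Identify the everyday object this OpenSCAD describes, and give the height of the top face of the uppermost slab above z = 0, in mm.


A stool. The seat height is 383 mm.

A 344×337×38 slab at z = 345 on four corner cylinders — a stool. The seat top is 345 + 38 = 383 mm.


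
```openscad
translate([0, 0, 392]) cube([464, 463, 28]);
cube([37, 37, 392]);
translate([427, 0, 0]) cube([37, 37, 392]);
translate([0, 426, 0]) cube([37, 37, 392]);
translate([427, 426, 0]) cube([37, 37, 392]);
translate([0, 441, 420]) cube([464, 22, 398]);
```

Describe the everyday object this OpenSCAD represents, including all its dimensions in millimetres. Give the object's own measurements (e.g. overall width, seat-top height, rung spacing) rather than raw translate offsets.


A chair. The seat is a 464×463×28 mm slab with its top at z = 420 mm, on four 37×37 mm corner legs (flush with the seat edges, standing on z = 0). A flat backrest 22 mm thick, 398 mm tall, spans the full seat width and rises from the seat top along its +y edge, rear face flush with the rear of the seat.


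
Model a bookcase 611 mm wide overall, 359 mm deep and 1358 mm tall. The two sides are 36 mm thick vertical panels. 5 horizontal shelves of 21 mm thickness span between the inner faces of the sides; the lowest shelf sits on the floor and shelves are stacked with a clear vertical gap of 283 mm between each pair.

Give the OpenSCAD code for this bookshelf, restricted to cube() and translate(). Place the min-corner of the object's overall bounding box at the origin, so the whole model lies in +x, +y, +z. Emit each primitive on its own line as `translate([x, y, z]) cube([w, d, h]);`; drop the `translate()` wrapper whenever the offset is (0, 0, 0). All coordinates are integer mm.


cube([36, 359, 1358]);
translate([575, 0, 0]) cube([36, 359, 1358]);
translate([36, 0, 0]) cube([539, 359, 21]);
translate([36, 0, 304]) cube([539, 359, 21]);
translate([36, 0, 608]) cube([539, 359, 21]);
translate([36, 0, 912]) cube([539, 359, 21]);
translate([36, 0, 1216]) cube([539, 359, 21]);


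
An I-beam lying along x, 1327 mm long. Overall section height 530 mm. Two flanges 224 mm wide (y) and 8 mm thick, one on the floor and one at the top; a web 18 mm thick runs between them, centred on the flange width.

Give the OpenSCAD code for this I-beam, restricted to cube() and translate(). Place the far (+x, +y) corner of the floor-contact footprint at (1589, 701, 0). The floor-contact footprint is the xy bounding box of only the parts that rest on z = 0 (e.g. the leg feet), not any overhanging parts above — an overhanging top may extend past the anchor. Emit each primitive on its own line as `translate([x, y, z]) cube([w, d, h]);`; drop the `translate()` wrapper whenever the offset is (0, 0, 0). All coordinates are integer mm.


translate([262, 477, 0]) cube([1327, 224, 8]);
translate([262, 580, 8]) cube([1327, 18, 514]);
translate([262, 477, 522]) cube([1327, 224, 8]);


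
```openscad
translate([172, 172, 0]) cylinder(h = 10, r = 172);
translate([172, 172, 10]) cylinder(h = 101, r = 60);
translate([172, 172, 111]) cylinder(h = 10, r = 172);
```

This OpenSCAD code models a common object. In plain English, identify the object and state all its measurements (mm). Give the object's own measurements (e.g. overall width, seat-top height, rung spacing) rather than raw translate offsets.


A spool: two coaxial disc flanges of radius 172 mm and thickness 10 mm, joined by a core cylinder of radius 60 mm and height 101 mm. The lower flange rests on z = 0 and the three cylinders share a vertical axis.


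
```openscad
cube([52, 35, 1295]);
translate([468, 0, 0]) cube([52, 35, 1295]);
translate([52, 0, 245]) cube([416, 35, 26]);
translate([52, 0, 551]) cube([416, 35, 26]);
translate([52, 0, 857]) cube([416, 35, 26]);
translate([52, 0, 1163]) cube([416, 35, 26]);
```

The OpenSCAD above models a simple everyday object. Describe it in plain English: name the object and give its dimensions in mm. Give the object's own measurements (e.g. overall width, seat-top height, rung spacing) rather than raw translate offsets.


A straight ladder. Two 52×35 mm vertical rails, 1295 mm tall, stand 520 mm apart (outside-to-outside) with their front faces coplanar on the −y side. 4 rungs, each 35 mm deep and 26 mm tall, span between the inner faces of the rails, front faces flush with the rails. The lowest rung's underside is at z = 245 mm and rungs are spaced 306 mm apart (underside to underside).


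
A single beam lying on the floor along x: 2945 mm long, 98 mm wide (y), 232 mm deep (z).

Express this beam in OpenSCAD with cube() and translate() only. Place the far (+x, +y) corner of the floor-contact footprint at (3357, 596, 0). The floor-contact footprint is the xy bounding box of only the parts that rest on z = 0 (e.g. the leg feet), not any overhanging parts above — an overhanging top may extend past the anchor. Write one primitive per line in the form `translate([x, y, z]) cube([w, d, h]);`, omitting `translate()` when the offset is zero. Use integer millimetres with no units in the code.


translate([412, 498, 0]) cube([2945, 98, 232]);


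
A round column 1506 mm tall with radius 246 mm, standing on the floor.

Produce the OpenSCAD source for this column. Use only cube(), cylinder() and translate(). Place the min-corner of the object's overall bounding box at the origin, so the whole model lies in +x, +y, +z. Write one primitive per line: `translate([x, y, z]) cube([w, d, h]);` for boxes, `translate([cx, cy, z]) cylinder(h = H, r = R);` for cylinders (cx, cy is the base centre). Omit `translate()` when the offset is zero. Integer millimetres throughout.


translate([246, 246, 0]) cylinder(h = 1506, r = 246);


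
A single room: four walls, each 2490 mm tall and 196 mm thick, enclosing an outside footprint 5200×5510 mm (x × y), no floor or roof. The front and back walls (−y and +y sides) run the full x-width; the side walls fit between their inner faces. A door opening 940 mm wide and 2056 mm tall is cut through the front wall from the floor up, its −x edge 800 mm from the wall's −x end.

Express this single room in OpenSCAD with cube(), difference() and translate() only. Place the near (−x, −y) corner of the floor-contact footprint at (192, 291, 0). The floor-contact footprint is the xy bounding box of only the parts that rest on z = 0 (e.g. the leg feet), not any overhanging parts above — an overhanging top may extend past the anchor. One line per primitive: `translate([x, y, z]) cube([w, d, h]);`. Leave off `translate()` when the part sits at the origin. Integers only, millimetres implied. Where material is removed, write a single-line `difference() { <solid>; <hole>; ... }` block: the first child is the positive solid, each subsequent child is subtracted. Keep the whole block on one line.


difference() { translate([192, 291, 0]) cube([5200, 196, 2490]); translate([992, 291, 0]) cube([940, 196, 2056]); }
translate([192, 5605, 0]) cube([5200, 196, 2490]);
translate([192, 487, 0]) cube([196, 5118, 2490]);
translate([5196, 487, 0]) cube([196, 5118, 2490]);


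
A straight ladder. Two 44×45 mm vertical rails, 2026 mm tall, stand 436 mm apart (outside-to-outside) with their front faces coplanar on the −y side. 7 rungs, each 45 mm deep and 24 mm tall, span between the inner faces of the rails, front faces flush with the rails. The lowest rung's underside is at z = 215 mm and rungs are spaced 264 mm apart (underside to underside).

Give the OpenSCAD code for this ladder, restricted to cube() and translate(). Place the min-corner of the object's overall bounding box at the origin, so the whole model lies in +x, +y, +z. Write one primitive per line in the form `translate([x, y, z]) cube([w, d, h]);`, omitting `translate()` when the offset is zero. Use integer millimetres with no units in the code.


// rung span = 436 - 2*44 = 348
// rung[k] z = 215 + k*264
cube([44, 45, 2026]);
translate([392, 0, 0]) cube([44, 45, 2026]);
translate([44, 0, 215]) cube([348, 45, 24]);
translate([44, 0, 479]) cube([348, 45, 24]);
translate([44, 0, 743]) cube([348, 45, 24]);
translate([44, 0, 1007]) cube([348, 45, 24]);
translate([44, 0, 1271]) cube([348, 45, 24]);
translate([44, 0, 1535]) cube([348, 45, 24]);
translate([44, 0, 1799]) cube([348, 45, 24]);


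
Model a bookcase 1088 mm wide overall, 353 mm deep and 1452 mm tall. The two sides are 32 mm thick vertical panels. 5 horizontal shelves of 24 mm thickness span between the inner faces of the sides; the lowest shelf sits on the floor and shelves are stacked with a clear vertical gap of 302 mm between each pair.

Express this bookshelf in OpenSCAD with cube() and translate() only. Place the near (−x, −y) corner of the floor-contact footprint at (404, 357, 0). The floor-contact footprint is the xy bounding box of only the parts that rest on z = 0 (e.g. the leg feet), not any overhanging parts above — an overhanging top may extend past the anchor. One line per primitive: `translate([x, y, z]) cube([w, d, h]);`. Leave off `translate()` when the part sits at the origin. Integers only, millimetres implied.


translate([404, 357, 0]) cube([32, 353, 1452]);
translate([1460, 357, 0]) cube([32, 353, 1452]);
translate([436, 357, 0]) cube([1024, 353, 24]);
translate([436, 357, 326]) cube([1024, 353, 24]);
translate([436, 357, 652]) cube([1024, 353, 24]);
translate([436, 357, 978]) cube([1024, 353, 24]);
translate([436, 357, 1304]) cube([1024, 353, 24]);


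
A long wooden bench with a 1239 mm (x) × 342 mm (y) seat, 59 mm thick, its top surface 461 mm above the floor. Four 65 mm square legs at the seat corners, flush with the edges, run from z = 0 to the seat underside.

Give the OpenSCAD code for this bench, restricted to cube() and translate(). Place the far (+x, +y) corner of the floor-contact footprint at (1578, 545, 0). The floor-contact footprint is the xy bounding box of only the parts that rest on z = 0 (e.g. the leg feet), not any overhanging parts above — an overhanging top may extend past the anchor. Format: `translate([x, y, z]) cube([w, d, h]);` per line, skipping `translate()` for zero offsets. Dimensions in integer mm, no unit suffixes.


// leg_h = 461 − 59 = 402
translate([339, 203, 402]) cube([1239, 342, 59]);
translate([339, 203, 0]) cube([65, 65, 402]);
translate([339, 480, 0]) cube([65, 65, 402]);
translate([1513, 203, 0]) cube([65, 65, 402]);
translate([1513, 480, 0]) cube([65, 65, 402]);


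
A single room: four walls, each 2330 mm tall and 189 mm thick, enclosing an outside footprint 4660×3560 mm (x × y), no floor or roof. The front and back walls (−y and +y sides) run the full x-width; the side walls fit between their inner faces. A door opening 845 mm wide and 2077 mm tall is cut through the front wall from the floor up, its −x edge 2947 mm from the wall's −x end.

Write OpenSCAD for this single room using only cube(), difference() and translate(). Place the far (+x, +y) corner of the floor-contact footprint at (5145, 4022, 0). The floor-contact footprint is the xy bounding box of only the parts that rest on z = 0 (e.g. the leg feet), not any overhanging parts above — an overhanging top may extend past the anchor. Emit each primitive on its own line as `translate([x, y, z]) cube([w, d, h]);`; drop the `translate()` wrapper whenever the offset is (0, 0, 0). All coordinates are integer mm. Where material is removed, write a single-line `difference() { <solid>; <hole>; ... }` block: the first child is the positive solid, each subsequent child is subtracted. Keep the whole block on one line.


difference() { translate([485, 462, 0]) cube([4660, 189, 2330]); translate([3432, 462, 0]) cube([845, 189, 2077]); }
translate([485, 3833, 0]) cube([4660, 189, 2330]);
translate([485, 651, 0]) cube([189, 3182, 2330]);
translate([4956, 651, 0]) cube([189, 3182, 2330]);


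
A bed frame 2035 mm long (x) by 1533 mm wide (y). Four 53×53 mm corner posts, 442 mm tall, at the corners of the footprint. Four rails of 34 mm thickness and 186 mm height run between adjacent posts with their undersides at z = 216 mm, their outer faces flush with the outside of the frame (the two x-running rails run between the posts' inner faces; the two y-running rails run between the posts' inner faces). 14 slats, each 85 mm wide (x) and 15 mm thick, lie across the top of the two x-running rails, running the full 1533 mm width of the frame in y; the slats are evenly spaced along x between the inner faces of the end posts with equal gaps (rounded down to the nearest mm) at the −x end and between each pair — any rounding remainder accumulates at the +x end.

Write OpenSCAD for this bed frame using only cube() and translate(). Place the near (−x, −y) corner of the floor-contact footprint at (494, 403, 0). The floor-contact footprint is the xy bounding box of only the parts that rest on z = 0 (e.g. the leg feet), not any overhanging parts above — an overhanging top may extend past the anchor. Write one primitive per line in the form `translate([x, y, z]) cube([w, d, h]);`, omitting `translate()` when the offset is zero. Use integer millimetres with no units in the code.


translate([494, 403, 0]) cube([53, 53, 442]);
translate([494, 1883, 0]) cube([53, 53, 442]);
translate([2476, 403, 0]) cube([53, 53, 442]);
translate([2476, 1883, 0]) cube([53, 53, 442]);
translate([547, 403, 216]) cube([1929, 34, 186]);
translate([547, 1902, 216]) cube([1929, 34, 186]);
translate([494, 456, 216]) cube([34, 1427, 186]);
translate([2495, 456, 216]) cube([34, 1427, 186]);
translate([596, 403, 402]) cube([85, 1533, 15]);
translate([730, 403, 402]) cube([85, 1533, 15]);
translate([864, 403, 402]) cube([85, 1533, 15]);
translate([998, 403, 402]) cube([85, 1533, 15]);
translate([1132, 403, 402]) cube([85, 1533, 15]);
translate([1266, 403, 402]) cube([85, 1533, 15]);
translate([1400, 403, 402]) cube([85, 1533, 15]);
translate([1534, 403, 402]) cube([85, 1533, 15]);
translate([1668, 403, 402]) cube([85, 1533, 15]);
translate([1802, 403, 402]) cube([85, 1533, 15]);
translate([1936, 403, 402]) cube([85, 1533, 15]);
translate([2070, 403, 402]) cube([85, 1533, 15]);
translate([2204, 403, 402]) cube([85, 1533, 15]);
translate([2338, 403, 402]) cube([85, 1533, 15]);


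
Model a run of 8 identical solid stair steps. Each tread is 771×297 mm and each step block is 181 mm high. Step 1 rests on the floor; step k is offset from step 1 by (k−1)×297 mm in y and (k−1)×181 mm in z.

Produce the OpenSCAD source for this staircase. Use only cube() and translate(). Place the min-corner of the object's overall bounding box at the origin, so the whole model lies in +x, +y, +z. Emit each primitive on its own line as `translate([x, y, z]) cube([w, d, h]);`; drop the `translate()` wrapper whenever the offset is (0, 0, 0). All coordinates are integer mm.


cube([771, 297, 181]);
translate([0, 297, 181]) cube([771, 297, 181]);
translate([0, 594, 362]) cube([771, 297, 181]);
translate([0, 891, 543]) cube([771, 297, 181]);
translate([0, 1188, 724]) cube([771, 297, 181]);
translate([0, 1485, 905]) cube([771, 297, 181]);
translate([0, 1782, 1086]) cube([771, 297, 181]);
translate([0, 2079, 1267]) cube([771, 297, 181]);


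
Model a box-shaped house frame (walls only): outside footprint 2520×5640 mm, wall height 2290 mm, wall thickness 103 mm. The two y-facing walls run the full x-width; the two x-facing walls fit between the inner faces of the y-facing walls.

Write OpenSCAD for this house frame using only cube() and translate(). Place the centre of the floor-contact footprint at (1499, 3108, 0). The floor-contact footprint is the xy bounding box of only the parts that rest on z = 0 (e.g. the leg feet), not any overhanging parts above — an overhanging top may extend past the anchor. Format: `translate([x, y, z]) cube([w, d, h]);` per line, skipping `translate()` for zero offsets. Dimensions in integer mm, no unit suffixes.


translate([239, 288, 0]) cube([2520, 103, 2290]);
translate([239, 5825, 0]) cube([2520, 103, 2290]);
translate([239, 391, 0]) cube([103, 5434, 2290]);
translate([2656, 391, 0]) cube([103, 5434, 2290]);


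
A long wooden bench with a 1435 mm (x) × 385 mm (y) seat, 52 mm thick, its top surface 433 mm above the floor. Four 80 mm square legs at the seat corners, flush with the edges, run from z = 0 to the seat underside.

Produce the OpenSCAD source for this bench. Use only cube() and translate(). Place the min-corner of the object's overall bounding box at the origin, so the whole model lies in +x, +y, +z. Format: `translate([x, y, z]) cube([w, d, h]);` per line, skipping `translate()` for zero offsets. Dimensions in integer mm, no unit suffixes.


translate([0, 0, 381]) cube([1435, 385, 52]);
cube([80, 80, 381]);
translate([0, 305, 0]) cube([80, 80, 381]);
translate([1355, 0, 0]) cube([80, 80, 381]);
translate([1355, 305, 0]) cube([80, 80, 381]);
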